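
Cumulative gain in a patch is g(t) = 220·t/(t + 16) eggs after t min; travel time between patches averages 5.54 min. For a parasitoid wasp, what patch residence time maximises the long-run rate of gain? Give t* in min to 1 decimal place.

9.4 min

Maximise g(t)/(T+t): set derivative to zero → g'(t)(T+t) = g(t).
g'(t) = 220·16/(t + 16)². Setting 220·16/(t+16)² = 220t/[(t+16)(5.54+t)] gives 16(5.54+t) = t(t+16), so t² = 16×5.54 = 88.64.
t* = √88.64 = 9.415 min.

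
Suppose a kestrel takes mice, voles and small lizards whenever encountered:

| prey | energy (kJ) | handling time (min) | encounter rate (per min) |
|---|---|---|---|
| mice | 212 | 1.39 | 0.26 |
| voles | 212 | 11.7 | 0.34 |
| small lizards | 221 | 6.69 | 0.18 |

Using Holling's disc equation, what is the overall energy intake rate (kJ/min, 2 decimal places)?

25.52 kJ/min

R = (0.26×212 + 0.34×212 + 0.18×221) / (1 + 0.26×1.39 + 0.34×11.7 + 0.18×6.69) = 167/6.544 = 25.52 kJ/min.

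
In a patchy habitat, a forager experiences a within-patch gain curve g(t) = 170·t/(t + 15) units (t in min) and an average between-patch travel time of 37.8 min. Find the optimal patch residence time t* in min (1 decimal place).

23.8 min

By the marginal value theorem, leave when the instantaneous gain rate g'(t) equals the habitat-wide average g(t)/(T + t).
g'(t) = 170·15/(t + 15)². Setting 170·15/(t+15)² = 170t/[(t+15)(37.8+t)] gives 15(37.8+t) = t(t+15), so t² = 15×37.8 = 567.
t* = √567 = 23.81 min.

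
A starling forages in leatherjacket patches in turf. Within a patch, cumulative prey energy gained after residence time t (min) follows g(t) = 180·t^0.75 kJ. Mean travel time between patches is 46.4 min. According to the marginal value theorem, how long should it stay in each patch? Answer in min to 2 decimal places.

By the marginal value theorem, leave when the instantaneous gain rate g'(t) equals the habitat-wide average g(t)/(T + t).
g'(t) = 0.75·180·t^-0.25. Setting 0.75·180·t^-0.25 = 180·t^0.75/(46.4+t) gives 0.75(46.4+t) = t, so 0.25·t = 0.75×46.4.
t* = 0.75×46.4/0.25 = 139.2 min.

139.20 min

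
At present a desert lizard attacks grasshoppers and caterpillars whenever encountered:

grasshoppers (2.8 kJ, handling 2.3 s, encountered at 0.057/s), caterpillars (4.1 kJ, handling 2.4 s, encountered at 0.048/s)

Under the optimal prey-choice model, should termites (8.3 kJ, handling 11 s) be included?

Yes

Current rate: (0.057×2.8 + 0.048×4.1)/(1 + 0.057×2.3 + 0.048×2.4) = 0.286 kJ/s.
Profitability of termites: 8.3/11 = 0.7545 kJ/s.
Since 0.7545 > R, including termites increases the long-run rate.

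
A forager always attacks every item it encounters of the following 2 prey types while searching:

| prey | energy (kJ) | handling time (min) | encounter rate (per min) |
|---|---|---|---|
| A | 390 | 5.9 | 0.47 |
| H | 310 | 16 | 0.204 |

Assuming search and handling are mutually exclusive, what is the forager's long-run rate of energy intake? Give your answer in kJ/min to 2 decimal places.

35.03 kJ/min

Energy encountered per unit search time: 0.47×390 + 0.204×310 = 246.5 kJ/min.
Handling time per unit search time: 0.47×5.9 + 0.204×16 = 6.037.
Rate = 246.5/(1 + 6.037) = 35.03 kJ/min.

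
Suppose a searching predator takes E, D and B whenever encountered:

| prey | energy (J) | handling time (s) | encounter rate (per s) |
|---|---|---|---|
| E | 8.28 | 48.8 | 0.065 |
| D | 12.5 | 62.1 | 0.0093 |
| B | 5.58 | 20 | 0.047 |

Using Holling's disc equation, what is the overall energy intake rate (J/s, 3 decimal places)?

R = (0.065×8.28 + 0.0093×12.5 + 0.047×5.58) / (1 + 0.065×48.8 + 0.0093×62.1 + 0.047×20) = 0.9167/5.69 = 0.1611 J/s.

0.161 J/s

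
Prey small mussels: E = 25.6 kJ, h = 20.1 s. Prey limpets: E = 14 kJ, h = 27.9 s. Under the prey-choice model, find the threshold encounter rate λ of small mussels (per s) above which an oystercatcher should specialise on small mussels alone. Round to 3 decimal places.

0.032 per s

Drop limpets once their profitability E₂/h₂ falls below the rate achievable on small mussels alone: E₂/h₂ = λE₁/(1 + λh₁).
Solve for λ: λE₁h₂ = E₂(1 + λh₁) → λ(E₁h₂ − E₂h₁) = E₂ → λ = E₂/(E₁h₂ − E₂h₁).
λ = 14/(25.6×27.9 − 14×20.1) = 14/432.8 = 0.03234 per s.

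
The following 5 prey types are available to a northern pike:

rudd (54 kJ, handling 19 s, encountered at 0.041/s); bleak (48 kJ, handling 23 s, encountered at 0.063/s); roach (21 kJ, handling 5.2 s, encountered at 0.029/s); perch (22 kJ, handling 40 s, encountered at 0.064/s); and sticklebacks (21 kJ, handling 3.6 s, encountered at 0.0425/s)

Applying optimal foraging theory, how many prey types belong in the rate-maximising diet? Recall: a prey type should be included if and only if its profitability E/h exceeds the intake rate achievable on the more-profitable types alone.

Rank by E/h (kJ/s): sticklebacks 5.83, roach 4.04, rudd 2.84, bleak 2.09, perch 0.55. Include each in turn until the next type's E/h falls below the running intake rate.
Rate on top 1: 0.7741. roach: 4.04 > 0.7741 → include.
Rate on top 2: 1.152. rudd: 2.84 > 1.152 → include.
Rate on top 3: 1.784. bleak: 2.09 > 1.784 → include.
Rate on top 4: 1.908. perch: 0.55 < 1.908 → exclude; stop.
Optimal diet: sticklebacks, roach, rudd, bleak — 4 of 5 types.

4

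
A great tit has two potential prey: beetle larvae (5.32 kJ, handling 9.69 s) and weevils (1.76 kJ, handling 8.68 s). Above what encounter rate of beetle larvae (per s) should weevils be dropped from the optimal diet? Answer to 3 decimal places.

0.060 per s

Drop weevils once their profitability E₂/h₂ falls below the rate achievable on beetle larvae alone: E₂/h₂ = λE₁/(1 + λh₁).
Solve for λ: λE₁h₂ = E₂(1 + λh₁) → λ(E₁h₂ − E₂h₁) = E₂ → λ = E₂/(E₁h₂ − E₂h₁).
λ = 1.76/(5.32×8.68 − 1.76×9.69) = 1.76/29.12 = 0.06043 per s.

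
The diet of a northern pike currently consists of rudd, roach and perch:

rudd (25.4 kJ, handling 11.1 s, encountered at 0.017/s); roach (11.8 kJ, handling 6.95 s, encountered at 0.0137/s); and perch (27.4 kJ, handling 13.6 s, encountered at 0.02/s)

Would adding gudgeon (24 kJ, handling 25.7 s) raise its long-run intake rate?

Current rate: (0.017×25.4 + 0.0137×11.8 + 0.02×27.4)/(1 + 0.017×11.1 + 0.0137×6.95 + 0.02×13.6) = 0.7336 kJ/s.
Profitability of gudgeon: 24/25.7 = 0.9339 kJ/s.
Since 0.9339 > R, including gudgeon increases the long-run rate.

Yes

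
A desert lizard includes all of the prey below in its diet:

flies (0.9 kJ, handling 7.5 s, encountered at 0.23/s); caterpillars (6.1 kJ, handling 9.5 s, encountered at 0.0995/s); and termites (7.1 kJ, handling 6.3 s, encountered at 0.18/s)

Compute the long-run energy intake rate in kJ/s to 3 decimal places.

0.435 kJ/s

R = Σλ_iE_i / (1 + Σλ_ih_i)
Numerator: 0.23×0.9 + 0.0995×6.1 + 0.18×7.1 = 2.092
Denominator: 1 + 0.23×7.5 + 0.0995×9.5 + 0.18×6.3 = 4.804
R = 2.092/4.804 = 0.4354 kJ/s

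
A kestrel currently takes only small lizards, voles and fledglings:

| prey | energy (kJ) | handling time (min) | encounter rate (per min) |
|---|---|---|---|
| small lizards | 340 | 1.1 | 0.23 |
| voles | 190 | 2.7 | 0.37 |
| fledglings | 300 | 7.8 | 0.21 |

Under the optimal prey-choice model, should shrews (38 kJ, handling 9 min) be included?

No

Current rate: (0.23×340 + 0.37×190 + 0.21×300)/(1 + 0.23×1.1 + 0.37×2.7 + 0.21×7.8) = 54.37 kJ/min.
shrews: E/h = 38/9 = 4.222 kJ/min.
Since 4.222 < R, time spent handling shrews is better spent searching.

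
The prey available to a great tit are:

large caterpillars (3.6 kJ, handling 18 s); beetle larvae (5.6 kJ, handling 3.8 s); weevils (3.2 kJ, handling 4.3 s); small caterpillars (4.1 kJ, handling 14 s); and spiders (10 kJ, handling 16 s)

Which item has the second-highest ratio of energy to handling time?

In descending order of E/h:
beetle larvae: 5.6/3.8 = 1.47 kJ/s
weevils: 3.2/4.3 = 0.744 kJ/s
spiders: 10/16 = 0.625 kJ/s
small caterpillars: 4.1/14 = 0.293 kJ/s
large caterpillars: 3.6/18 = 0.2 kJ/s

weevils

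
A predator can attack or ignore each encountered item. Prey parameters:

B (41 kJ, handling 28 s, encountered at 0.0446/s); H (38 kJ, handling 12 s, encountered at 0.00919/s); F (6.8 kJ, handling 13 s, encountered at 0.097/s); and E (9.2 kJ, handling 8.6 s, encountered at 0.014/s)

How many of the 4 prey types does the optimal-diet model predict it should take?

3

Rank by E/h (kJ/s): H 3.17, B 1.46, E 1.07, F 0.523. Include each in turn until the next type's E/h falls below the running intake rate.
Rate on top 1: 0.3145. B: 1.46 > 0.3145 → include.
Rate on top 2: 0.9232. E: 1.07 > 0.9232 → include.
Rate on top 3: 0.9303. F: 0.523 < 0.9303 → exclude; stop.
Optimal diet: H, B, E — 3 of 4 types.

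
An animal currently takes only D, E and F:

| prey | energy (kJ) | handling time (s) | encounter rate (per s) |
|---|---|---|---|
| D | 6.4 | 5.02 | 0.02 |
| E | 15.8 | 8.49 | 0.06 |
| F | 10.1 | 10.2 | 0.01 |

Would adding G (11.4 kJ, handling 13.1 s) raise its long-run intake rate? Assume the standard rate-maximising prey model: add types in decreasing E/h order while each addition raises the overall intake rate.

Yes

Current rate: (0.02×6.4 + 0.06×15.8 + 0.01×10.1)/(1 + 0.02×5.02 + 0.06×8.49 + 0.01×10.2) = 0.6876 kJ/s.
Profitability of G: 11.4/13.1 = 0.8702 kJ/s.
Since 0.8702 > R, including G increases the long-run rate.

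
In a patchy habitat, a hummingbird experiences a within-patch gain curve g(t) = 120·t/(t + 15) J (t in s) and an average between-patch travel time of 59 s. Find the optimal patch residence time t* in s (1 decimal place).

29.7 s

Maximise g(t)/(T+t): set derivative to zero → g'(t)(T+t) = g(t).
g'(t) = 120·15/(t + 15)². Setting 120·15/(t+15)² = 120t/[(t+15)(59+t)] gives 15(59+t) = t(t+15), so t² = 15×59 = 885.
t* = √885 = 29.75 s.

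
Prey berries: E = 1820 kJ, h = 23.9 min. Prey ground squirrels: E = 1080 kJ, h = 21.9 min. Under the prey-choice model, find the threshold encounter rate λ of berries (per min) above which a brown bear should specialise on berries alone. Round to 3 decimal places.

0.077 per min

The zero-one rule: include ground squirrels iff E₂/h₂ > λE₁/(1+λh₁). Equality gives the switch point.
λE₁h₂ = E₂ + λE₂h₁ ⇒ λ = E₂/(E₁h₂ − E₂h₁) = 1080/(3.986e+04 − 2.581e+04) = 0.07689 per min.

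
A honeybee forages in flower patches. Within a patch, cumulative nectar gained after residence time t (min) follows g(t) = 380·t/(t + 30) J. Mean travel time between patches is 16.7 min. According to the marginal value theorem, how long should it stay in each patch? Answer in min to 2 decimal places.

Optimal t* satisfies g'(t*) = g(t*)/(T + t*).
g'(t) = 380·30/(t + 30)². Setting 380·30/(t+30)² = 380t/[(t+30)(16.7+t)] gives 30(16.7+t) = t(t+30), so t² = 30×16.7 = 501.
t* = √501 = 22.38 min.

22.38 min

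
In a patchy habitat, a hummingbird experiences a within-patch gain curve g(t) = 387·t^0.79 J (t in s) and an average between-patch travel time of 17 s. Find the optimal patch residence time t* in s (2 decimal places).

By the marginal value theorem, leave when the instantaneous gain rate g'(t) equals the habitat-wide average g(t)/(T + t).
g'(t) = 0.79·387·t^-0.21. Setting 0.79·387·t^-0.21 = 387·t^0.79/(17+t) gives 0.79(17+t) = t, so 0.21·t = 0.79×17.
t* = 0.79×17/0.21 = 63.95 s.

63.95 s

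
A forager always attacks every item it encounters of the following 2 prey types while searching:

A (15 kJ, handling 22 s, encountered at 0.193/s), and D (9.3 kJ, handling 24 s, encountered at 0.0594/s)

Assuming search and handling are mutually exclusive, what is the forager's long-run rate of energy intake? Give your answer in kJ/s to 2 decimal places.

R = Σλ_iE_i / (1 + Σλ_ih_i)
Numerator: 0.193×15 + 0.0594×9.3 = 3.447
Denominator: 1 + 0.193×22 + 0.0594×24 = 6.672
R = 3.447/6.672 = 0.5167 kJ/s

0.52 kJ/s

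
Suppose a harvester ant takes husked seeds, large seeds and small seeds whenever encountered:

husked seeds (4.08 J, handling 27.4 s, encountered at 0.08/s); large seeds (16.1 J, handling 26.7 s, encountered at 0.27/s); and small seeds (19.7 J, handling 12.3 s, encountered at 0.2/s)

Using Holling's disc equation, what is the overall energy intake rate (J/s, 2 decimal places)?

R = Σλ_iE_i / (1 + Σλ_ih_i)
Numerator: 0.08×4.08 + 0.27×16.1 + 0.2×19.7 = 8.613
Denominator: 1 + 0.08×27.4 + 0.27×26.7 + 0.2×12.3 = 12.86
R = 8.613/12.86 = 0.6697 J/s

0.67 J/s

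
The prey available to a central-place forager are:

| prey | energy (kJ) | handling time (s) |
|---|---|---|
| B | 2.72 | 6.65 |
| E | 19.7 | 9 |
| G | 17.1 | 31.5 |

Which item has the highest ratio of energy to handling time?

E

In descending order of E/h:
E: 19.7/9 = 2.19 kJ/s
G: 17.1/31.5 = 0.543 kJ/s
B: 2.72/6.65 = 0.409 kJ/s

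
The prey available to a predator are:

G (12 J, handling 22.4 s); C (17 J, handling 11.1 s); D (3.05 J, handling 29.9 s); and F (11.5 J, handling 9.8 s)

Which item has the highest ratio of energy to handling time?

C

Profitability E/h (J/s): G = 12/22.4 = 0.536, C = 17/11.1 = 1.53, D = 3.05/29.9 = 0.102, F = 11.5/9.8 = 1.17.
Ranked: C > F > G > D.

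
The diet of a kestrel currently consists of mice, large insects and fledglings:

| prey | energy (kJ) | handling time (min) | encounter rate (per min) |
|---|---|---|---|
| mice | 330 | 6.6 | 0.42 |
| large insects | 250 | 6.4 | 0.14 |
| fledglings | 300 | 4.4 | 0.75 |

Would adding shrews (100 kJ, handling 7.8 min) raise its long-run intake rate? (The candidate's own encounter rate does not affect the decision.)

No

Intake rate on the current diet: R = (0.42×330 + 0.14×250 + 0.75×300) / (1 + 0.42×6.6 + 0.14×6.4 + 0.75×4.4) = 398.6/7.968 = 50.03 kJ/min.
shrews: E/h = 100/7.8 = 12.82 kJ/min.
Since 12.82 < R, time spent handling shrews is better spent searching.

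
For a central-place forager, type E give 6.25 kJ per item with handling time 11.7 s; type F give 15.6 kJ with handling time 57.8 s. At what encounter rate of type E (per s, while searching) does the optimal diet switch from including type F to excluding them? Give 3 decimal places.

At the threshold, the rate on type E alone equals the profitability of type F: λ·6.25/(1 + λ·11.7) = 15.6/57.8 = 0.2699.
Rearranging, λ(6.25 − 0.2699×11.7) = 0.2699, so λ = 0.2699/3.092 = 0.08728 per s.

0.087 per s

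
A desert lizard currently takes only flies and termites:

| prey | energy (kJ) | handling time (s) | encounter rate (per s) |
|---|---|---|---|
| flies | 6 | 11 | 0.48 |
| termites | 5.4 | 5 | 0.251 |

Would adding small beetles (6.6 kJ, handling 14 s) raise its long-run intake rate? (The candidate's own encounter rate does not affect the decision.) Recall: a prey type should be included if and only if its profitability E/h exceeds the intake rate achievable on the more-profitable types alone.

No

Intake rate on the current diet: R = (0.48×6 + 0.251×5.4) / (1 + 0.48×11 + 0.251×5) = 4.235/7.535 = 0.5621 kJ/s.
small beetles: E/h = 6.6/14 = 0.4714 kJ/s.
Since 0.4714 < R, time spent handling small beetles is better spent searching.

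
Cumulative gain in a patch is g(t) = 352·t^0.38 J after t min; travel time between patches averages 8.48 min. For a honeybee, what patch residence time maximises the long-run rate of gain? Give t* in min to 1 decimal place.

By the marginal value theorem, leave when the instantaneous gain rate g'(t) equals the habitat-wide average g(t)/(T + t).
g'(t) = 0.38·352·t^-0.62. Setting 0.38·352·t^-0.62 = 352·t^0.38/(8.48+t) gives 0.38(8.48+t) = t, so 0.62·t = 0.38×8.48.
t* = 0.38×8.48/0.62 = 5.197 min.

5.2 min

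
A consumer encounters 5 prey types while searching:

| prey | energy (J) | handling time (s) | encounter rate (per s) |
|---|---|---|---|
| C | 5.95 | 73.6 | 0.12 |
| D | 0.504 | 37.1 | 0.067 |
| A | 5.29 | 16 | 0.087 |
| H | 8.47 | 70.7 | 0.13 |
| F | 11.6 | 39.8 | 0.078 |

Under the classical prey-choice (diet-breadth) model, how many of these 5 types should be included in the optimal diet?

E/h in descending order: A 0.331, F 0.291, H 0.12, C 0.0808, D 0.0136 J/s. The optimal diet is the largest prefix of this list for which every included type satisfies E_i/h_i > R on the types above it.
Rate on top 1: 0.1924. F: 0.291 > 0.1924 → include.
Rate on top 2: 0.2483. H: 0.12 < 0.2483 → exclude; stop.
Optimal diet: A, F — 2 of 5 types.

2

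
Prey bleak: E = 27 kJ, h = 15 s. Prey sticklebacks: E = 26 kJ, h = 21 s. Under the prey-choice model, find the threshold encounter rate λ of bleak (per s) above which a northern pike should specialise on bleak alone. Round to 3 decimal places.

At the threshold, the rate on bleak alone equals the profitability of sticklebacks: λ·27/(1 + λ·15) = 26/21 = 1.238.
Rearranging, λ(27 − 1.238×15) = 1.238, so λ = 1.238/8.429 = 0.1469 per s.

0.147 per s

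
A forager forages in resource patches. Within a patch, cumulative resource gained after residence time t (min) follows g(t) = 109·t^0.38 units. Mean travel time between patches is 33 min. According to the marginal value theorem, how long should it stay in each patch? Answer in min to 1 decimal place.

Optimal t* satisfies g'(t*) = g(t*)/(T + t*).
g'(t) = 0.38·109·t^-0.62. Setting 0.38·109·t^-0.62 = 109·t^0.38/(33+t) gives 0.38(33+t) = t, so 0.62·t = 0.38×33.
t* = 0.38×33/0.62 = 20.23 min.

20.2 min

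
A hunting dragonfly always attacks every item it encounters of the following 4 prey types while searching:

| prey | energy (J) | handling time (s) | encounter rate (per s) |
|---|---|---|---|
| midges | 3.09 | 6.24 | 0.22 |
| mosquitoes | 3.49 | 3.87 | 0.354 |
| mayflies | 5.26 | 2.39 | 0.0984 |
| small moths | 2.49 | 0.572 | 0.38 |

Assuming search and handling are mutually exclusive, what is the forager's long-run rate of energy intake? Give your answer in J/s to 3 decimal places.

0.805 J/s

R = (0.22×3.09 + 0.354×3.49 + 0.0984×5.26 + 0.38×2.49) / (1 + 0.22×6.24 + 0.354×3.87 + 0.0984×2.39 + 0.38×0.572) = 3.379/4.195 = 0.8054 J/s.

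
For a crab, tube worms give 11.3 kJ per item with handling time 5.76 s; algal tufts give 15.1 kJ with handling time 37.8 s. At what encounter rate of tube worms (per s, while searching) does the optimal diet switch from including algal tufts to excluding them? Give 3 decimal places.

The zero-one rule: include algal tufts iff E₂/h₂ > λE₁/(1+λh₁). Equality gives the switch point.
λE₁h₂ = E₂ + λE₂h₁ ⇒ λ = E₂/(E₁h₂ − E₂h₁) = 15.1/(427.1 − 86.98) = 0.04439 per s.

0.044 per s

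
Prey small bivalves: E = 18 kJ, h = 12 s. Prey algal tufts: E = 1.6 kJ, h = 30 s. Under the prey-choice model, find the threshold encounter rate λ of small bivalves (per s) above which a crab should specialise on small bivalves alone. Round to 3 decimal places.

The zero-one rule: include algal tufts iff E₂/h₂ > λE₁/(1+λh₁). Equality gives the switch point.
λE₁h₂ = E₂ + λE₂h₁ ⇒ λ = E₂/(E₁h₂ − E₂h₁) = 1.6/(540 − 19.2) = 0.003072 per s.

0.003 per s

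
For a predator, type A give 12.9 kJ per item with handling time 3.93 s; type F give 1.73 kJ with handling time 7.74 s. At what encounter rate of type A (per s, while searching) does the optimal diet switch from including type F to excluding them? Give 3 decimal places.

0.019 per s

Drop type F once their profitability E₂/h₂ falls below the rate achievable on type A alone: E₂/h₂ = λE₁/(1 + λh₁).
Solve for λ: λE₁h₂ = E₂(1 + λh₁) → λ(E₁h₂ − E₂h₁) = E₂ → λ = E₂/(E₁h₂ − E₂h₁).
λ = 1.73/(12.9×7.74 − 1.73×3.93) = 1.73/93.05 = 0.01859 per s.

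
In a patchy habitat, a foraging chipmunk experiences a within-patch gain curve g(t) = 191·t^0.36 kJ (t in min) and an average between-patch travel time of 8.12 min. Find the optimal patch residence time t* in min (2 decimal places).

Maximise g(t)/(T+t): set derivative to zero → g'(t)(T+t) = g(t).
g'(t) = 0.36·191·t^-0.64. Setting 0.36·191·t^-0.64 = 191·t^0.36/(8.12+t) gives 0.36(8.12+t) = t, so 0.64·t = 0.36×8.12.
t* = 0.36×8.12/0.64 = 4.567 min.

4.57 min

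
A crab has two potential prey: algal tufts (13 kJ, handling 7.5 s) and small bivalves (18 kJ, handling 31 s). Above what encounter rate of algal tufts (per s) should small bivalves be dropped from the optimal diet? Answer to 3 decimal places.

At the threshold, the rate on algal tufts alone equals the profitability of small bivalves: λ·13/(1 + λ·7.5) = 18/31 = 0.5806.
Rearranging, λ(13 − 0.5806×7.5) = 0.5806, so λ = 0.5806/8.645 = 0.06716 per s.

0.067 per s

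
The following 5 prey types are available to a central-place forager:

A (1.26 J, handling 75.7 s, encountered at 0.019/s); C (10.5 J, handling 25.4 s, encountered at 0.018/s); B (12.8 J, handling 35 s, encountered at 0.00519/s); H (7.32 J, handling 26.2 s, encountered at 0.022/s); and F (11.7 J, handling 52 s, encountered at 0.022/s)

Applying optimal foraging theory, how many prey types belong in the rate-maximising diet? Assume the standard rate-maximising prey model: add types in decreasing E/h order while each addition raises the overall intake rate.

Rank by E/h (J/s): C 0.413, B 0.366, H 0.279, F 0.225, A 0.0166. Include each in turn until the next type's E/h falls below the running intake rate.
Rate on top 1: 0.1297. B: 0.366 > 0.1297 → include.
Rate on top 2: 0.1559. H: 0.279 > 0.1559 → include.
Rate on top 3: 0.188. F: 0.225 > 0.188 → include.
Rate on top 4: 0.2006. A: 0.0166 < 0.2006 → exclude; stop.
Optimal diet: C, B, H, F — 4 of 5 types.

4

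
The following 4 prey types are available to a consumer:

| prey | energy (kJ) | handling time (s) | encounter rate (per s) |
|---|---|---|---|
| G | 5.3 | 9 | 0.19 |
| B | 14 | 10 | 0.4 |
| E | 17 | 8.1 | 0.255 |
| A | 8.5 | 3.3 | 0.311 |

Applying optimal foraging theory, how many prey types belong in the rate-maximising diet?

Rank by E/h (kJ/s): A 2.58, E 2.1, B 1.4, G 0.589. Include each in turn until the next type's E/h falls below the running intake rate.
Rate on top 1: 1.305. E: 2.1 > 1.305 → include.
Rate on top 2: 1.705. B: 1.4 < 1.705 → exclude; stop.
Optimal diet: A, E — 2 of 4 types.

2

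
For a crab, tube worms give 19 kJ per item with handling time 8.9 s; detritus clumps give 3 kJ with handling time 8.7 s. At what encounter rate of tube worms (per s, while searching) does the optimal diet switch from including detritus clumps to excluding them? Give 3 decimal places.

The zero-one rule: include detritus clumps iff E₂/h₂ > λE₁/(1+λh₁). Equality gives the switch point.
λE₁h₂ = E₂ + λE₂h₁ ⇒ λ = E₂/(E₁h₂ − E₂h₁) = 3/(165.3 − 26.7) = 0.02165 per s.

0.022 per s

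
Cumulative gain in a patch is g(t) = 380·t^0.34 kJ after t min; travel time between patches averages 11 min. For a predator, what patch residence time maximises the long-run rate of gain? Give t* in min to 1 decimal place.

5.7 min

Maximise g(t)/(T+t): set derivative to zero → g'(t)(T+t) = g(t).
g'(t) = 0.34·380·t^-0.66. Setting 0.34·380·t^-0.66 = 380·t^0.34/(11+t) gives 0.34(11+t) = t, so 0.66·t = 0.34×11.
t* = 0.34×11/0.66 = 5.667 min.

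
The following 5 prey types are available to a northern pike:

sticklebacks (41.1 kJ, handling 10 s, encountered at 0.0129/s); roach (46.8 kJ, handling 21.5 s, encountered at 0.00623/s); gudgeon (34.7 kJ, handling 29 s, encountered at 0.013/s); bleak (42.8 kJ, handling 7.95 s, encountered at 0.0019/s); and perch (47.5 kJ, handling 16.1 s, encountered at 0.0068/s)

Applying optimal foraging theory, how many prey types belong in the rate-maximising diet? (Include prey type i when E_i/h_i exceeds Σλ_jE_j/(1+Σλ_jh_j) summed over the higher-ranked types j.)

E/h in descending order: bleak 5.38, sticklebacks 4.11, perch 2.95, roach 2.18, gudgeon 1.2 kJ/s. The optimal diet is the largest prefix of this list for which every included type satisfies E_i/h_i > R on the types above it.
Rate on top 1: 0.08011. sticklebacks: 4.11 > 0.08011 → include.
Rate on top 2: 0.5345. perch: 2.95 > 0.5345 → include.
Rate on top 3: 0.7455. roach: 2.18 > 0.7455 → include.
Rate on top 4: 0.8836. gudgeon: 1.2 > 0.8836 → include.
Optimal diet: bleak, sticklebacks, perch, roach, gudgeon — 5 of 5 types.

5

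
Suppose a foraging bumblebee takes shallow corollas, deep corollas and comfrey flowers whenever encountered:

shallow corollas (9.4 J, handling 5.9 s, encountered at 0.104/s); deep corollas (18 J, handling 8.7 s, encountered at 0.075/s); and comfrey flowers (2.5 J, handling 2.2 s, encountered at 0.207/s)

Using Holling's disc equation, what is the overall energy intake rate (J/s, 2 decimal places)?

R = Σλ_iE_i / (1 + Σλ_ih_i)
Numerator: 0.104×9.4 + 0.075×18 + 0.207×2.5 = 2.845
Denominator: 1 + 0.104×5.9 + 0.075×8.7 + 0.207×2.2 = 2.721
R = 2.845/2.721 = 1.045 J/s

1.05 J/s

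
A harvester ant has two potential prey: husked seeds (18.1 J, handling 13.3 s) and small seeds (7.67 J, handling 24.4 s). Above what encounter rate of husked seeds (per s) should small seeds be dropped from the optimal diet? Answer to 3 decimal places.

Drop small seeds once their profitability E₂/h₂ falls below the rate achievable on husked seeds alone: E₂/h₂ = λE₁/(1 + λh₁).
Solve for λ: λE₁h₂ = E₂(1 + λh₁) → λ(E₁h₂ − E₂h₁) = E₂ → λ = E₂/(E₁h₂ − E₂h₁).
λ = 7.67/(18.1×24.4 − 7.67×13.3) = 7.67/339.6 = 0.02258 per s.

0.023 per s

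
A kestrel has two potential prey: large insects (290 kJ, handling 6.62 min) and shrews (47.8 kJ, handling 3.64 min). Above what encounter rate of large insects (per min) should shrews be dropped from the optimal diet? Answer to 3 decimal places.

At the threshold, the rate on large insects alone equals the profitability of shrews: λ·290/(1 + λ·6.62) = 47.8/3.64 = 13.13.
Rearranging, λ(290 − 13.13×6.62) = 13.13, so λ = 13.13/203.1 = 0.06467 per min.

0.065 per min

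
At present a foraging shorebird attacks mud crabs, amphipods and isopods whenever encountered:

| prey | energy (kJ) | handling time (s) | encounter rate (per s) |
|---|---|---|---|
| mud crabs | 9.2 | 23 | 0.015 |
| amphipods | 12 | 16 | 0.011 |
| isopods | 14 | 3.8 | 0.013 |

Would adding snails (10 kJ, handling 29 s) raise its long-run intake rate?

On mud crabs, amphipods and isopods alone, R = ΣλE/(1+Σλh) = 0.452/1.57 = 0.2878 kJ/s.
snails: E/h = 10/29 = 0.3448 kJ/s.
Since 0.3448 > R, including snails increases the long-run rate.

Yes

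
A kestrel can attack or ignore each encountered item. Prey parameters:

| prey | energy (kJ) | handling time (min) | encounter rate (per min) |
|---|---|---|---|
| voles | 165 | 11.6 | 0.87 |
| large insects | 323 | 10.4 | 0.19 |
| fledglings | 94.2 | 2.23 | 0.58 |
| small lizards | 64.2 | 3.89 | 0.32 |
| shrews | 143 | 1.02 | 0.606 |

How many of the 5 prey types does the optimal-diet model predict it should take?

1

Profitabilities (E/h, kJ/min): shrews 140, fledglings 42.2, large insects 31.1, small lizards 16.5, voles 14.2. Add prey in this order while the next type's profitability exceeds the intake rate on those already taken.
Rate on top 1: 53.55. fledglings: 42.2 < 53.55 → exclude; stop.
Optimal diet: shrews — 1 of 5 types.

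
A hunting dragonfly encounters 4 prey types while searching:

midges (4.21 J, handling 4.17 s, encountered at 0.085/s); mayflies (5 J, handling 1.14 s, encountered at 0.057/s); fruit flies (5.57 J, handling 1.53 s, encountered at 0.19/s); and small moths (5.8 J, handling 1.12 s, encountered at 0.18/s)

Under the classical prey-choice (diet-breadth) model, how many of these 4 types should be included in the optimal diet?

3

Rank by E/h (J/s): small moths 5.18, mayflies 4.39, fruit flies 3.64, midges 1.01. Include each in turn until the next type's E/h falls below the running intake rate.
Rate on top 1: 0.8688. mayflies: 4.39 > 0.8688 → include.
Rate on top 2: 1.049. fruit flies: 3.64 > 1.049 → include.
Rate on top 3: 1.533. midges: 1.01 < 1.533 → exclude; stop.
Optimal diet: small moths, mayflies, fruit flies — 3 of 4 types.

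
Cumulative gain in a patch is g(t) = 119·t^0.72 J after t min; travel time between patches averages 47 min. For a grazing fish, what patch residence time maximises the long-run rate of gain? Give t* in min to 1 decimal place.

Optimal t* satisfies g'(t*) = g(t*)/(T + t*).
g'(t) = 0.72·119·t^-0.28. Setting 0.72·119·t^-0.28 = 119·t^0.72/(47+t) gives 0.72(47+t) = t, so 0.28·t = 0.72×47.
t* = 0.72×47/0.28 = 120.9 min.

120.9 min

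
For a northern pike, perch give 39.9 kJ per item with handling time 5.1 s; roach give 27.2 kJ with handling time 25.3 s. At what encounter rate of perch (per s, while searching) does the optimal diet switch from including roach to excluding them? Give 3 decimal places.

0.031 per s

Drop roach once their profitability E₂/h₂ falls below the rate achievable on perch alone: E₂/h₂ = λE₁/(1 + λh₁).
Solve for λ: λE₁h₂ = E₂(1 + λh₁) → λ(E₁h₂ − E₂h₁) = E₂ → λ = E₂/(E₁h₂ − E₂h₁).
λ = 27.2/(39.9×25.3 − 27.2×5.1) = 27.2/870.8 = 0.03124 per s.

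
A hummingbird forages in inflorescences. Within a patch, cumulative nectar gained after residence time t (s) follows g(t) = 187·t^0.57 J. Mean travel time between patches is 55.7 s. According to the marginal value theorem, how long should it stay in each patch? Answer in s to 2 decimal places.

By the marginal value theorem, leave when the instantaneous gain rate g'(t) equals the habitat-wide average g(t)/(T + t).
g'(t) = 0.57·187·t^-0.43. Setting 0.57·187·t^-0.43 = 187·t^0.57/(55.7+t) gives 0.57(55.7+t) = t, so 0.43·t = 0.57×55.7.
t* = 0.57×55.7/0.43 = 73.83 s.

73.83 s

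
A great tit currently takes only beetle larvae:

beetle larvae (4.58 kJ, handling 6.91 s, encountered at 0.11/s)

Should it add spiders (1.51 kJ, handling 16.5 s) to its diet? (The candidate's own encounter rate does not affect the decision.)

No

Current rate: (0.11×4.58)/(1 + 0.11×6.91) = 0.2862 kJ/s.
spiders: E/h = 1.51/16.5 = 0.09152 kJ/s.
Since 0.09152 < R, time spent handling spiders is better spent searching.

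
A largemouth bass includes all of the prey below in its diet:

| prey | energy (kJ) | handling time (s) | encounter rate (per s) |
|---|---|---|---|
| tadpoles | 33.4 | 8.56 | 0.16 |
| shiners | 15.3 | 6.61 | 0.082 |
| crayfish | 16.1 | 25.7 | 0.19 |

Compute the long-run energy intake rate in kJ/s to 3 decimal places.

1.239 kJ/s

R = (0.16×33.4 + 0.082×15.3 + 0.19×16.1) / (1 + 0.16×8.56 + 0.082×6.61 + 0.19×25.7) = 9.658/7.795 = 1.239 kJ/s.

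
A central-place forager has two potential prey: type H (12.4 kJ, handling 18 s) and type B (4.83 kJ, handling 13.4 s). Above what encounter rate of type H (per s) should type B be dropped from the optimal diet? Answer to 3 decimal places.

0.061 per s

Drop type B once their profitability E₂/h₂ falls below the rate achievable on type H alone: E₂/h₂ = λE₁/(1 + λh₁).
Solve for λ: λE₁h₂ = E₂(1 + λh₁) → λ(E₁h₂ − E₂h₁) = E₂ → λ = E₂/(E₁h₂ − E₂h₁).
λ = 4.83/(12.4×13.4 − 4.83×18) = 4.83/79.22 = 0.06097 per s.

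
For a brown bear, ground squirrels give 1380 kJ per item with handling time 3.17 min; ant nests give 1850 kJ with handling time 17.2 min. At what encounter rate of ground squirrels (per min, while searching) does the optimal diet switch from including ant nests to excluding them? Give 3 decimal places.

0.104 per min

Drop ant nests once their profitability E₂/h₂ falls below the rate achievable on ground squirrels alone: E₂/h₂ = λE₁/(1 + λh₁).
Solve for λ: λE₁h₂ = E₂(1 + λh₁) → λ(E₁h₂ − E₂h₁) = E₂ → λ = E₂/(E₁h₂ − E₂h₁).
λ = 1850/(1380×17.2 − 1850×3.17) = 1850/1.787e+04 = 0.1035 per min.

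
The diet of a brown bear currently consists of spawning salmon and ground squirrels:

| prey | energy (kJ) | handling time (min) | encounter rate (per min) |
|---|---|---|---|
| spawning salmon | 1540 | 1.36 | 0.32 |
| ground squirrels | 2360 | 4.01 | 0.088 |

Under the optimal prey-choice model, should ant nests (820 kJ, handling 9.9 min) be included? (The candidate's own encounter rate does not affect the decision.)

Intake rate on the current diet: R = (0.32×1540 + 0.088×2360) / (1 + 0.32×1.36 + 0.088×4.01) = 700.5/1.788 = 391.7 kJ/min.
ant nests: E/h = 820/9.9 = 82.83 kJ/min.
82.83 < 391.7, so adding ant nests would lower the average — exclude it.

No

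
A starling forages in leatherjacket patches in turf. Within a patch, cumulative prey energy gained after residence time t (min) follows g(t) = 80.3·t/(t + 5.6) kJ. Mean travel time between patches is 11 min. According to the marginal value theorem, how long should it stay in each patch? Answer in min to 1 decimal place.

By the marginal value theorem, leave when the instantaneous gain rate g'(t) equals the habitat-wide average g(t)/(T + t).
g'(t) = 80.3·5.6/(t + 5.6)². Setting 80.3·5.6/(t+5.6)² = 80.3t/[(t+5.6)(11+t)] gives 5.6(11+t) = t(t+5.6), so t² = 5.6×11 = 61.6.
t* = √61.6 = 7.849 min.

7.8 min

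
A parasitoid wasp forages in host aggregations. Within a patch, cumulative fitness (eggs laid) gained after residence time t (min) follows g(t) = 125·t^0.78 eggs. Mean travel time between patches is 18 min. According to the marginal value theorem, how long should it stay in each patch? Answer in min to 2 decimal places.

By the marginal value theorem, leave when the instantaneous gain rate g'(t) equals the habitat-wide average g(t)/(T + t).
g'(t) = 0.78·125·t^-0.22. Setting 0.78·125·t^-0.22 = 125·t^0.78/(18+t) gives 0.78(18+t) = t, so 0.22·t = 0.78×18.
t* = 0.78×18/0.22 = 63.82 min.

63.82 min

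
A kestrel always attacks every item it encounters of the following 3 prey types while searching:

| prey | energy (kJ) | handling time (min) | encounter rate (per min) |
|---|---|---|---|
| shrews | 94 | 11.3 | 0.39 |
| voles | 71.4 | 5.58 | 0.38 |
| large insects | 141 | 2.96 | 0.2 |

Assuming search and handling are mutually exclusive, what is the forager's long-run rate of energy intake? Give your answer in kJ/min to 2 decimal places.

Energy encountered per unit search time: 0.39×94 + 0.38×71.4 + 0.2×141 = 91.99 kJ/min.
Handling time per unit search time: 0.39×11.3 + 0.38×5.58 + 0.2×2.96 = 7.119.
Rate = 91.99/(1 + 7.119) = 11.33 kJ/min.

11.33 kJ/min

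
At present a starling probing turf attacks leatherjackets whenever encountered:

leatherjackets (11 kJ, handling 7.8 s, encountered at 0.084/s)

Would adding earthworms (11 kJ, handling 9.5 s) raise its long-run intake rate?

Yes

On leatherjackets alone, R = ΣλE/(1+Σλh) = 0.924/1.655 = 0.5582 kJ/s.
earthworms: E/h = 11/9.5 = 1.158 kJ/s.
1.158 > 0.5582, so adding earthworms raises the average — include it.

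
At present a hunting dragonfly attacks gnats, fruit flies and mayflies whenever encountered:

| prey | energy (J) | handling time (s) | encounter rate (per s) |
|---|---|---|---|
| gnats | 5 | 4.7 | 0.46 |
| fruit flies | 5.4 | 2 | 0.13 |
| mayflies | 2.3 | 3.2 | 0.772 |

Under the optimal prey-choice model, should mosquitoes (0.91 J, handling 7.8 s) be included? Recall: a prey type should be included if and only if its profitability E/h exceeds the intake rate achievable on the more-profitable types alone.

Intake rate on the current diet: R = (0.46×5 + 0.13×5.4 + 0.772×2.3) / (1 + 0.46×4.7 + 0.13×2 + 0.772×3.2) = 4.778/5.892 = 0.8108 J/s.
mosquitoes: E/h = 0.91/7.8 = 0.1167 J/s.
Since 0.1167 < R, time spent handling mosquitoes is better spent searching.

No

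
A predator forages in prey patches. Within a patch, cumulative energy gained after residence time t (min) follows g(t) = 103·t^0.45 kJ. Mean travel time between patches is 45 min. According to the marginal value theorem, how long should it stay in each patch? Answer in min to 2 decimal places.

36.82 min

Maximise g(t)/(T+t): set derivative to zero → g'(t)(T+t) = g(t).
g'(t) = 0.45·103·t^-0.55. Setting 0.45·103·t^-0.55 = 103·t^0.45/(45+t) gives 0.45(45+t) = t, so 0.55·t = 0.45×45.
t* = 0.45×45/0.55 = 36.82 min.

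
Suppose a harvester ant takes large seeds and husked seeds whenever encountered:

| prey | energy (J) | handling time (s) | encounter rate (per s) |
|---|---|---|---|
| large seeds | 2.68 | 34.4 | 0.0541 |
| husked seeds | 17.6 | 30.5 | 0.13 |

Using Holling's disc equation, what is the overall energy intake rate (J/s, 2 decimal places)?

0.36 J/s

R = Σλ_iE_i / (1 + Σλ_ih_i)
Numerator: 0.0541×2.68 + 0.13×17.6 = 2.433
Denominator: 1 + 0.0541×34.4 + 0.13×30.5 = 6.826
R = 2.433/6.826 = 0.3564 J/s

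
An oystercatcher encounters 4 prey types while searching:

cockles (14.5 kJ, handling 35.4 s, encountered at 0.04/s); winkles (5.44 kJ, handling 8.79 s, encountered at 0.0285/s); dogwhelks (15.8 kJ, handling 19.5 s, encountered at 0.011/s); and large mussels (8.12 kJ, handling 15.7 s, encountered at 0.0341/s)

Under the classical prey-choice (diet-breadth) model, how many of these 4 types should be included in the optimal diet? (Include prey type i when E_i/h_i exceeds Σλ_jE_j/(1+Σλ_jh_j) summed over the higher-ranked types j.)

Rank by E/h (kJ/s): dogwhelks 0.81, winkles 0.619, large mussels 0.517, cockles 0.41. Include each in turn until the next type's E/h falls below the running intake rate.
Rate on top 1: 0.1431. winkles: 0.619 > 0.1431 → include.
Rate on top 2: 0.2245. large mussels: 0.517 > 0.2245 → include.
Rate on top 3: 0.3028. cockles: 0.41 > 0.3028 → include.
Optimal diet: dogwhelks, winkles, large mussels, cockles — 4 of 4 types.

4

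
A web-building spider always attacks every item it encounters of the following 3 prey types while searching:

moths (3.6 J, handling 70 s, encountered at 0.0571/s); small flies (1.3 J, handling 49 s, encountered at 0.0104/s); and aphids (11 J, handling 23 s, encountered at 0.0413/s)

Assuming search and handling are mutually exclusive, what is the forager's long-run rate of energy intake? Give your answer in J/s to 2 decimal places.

R = Σλ_iE_i / (1 + Σλ_ih_i)
Numerator: 0.0571×3.6 + 0.0104×1.3 + 0.0413×11 = 0.6734
Denominator: 1 + 0.0571×70 + 0.0104×49 + 0.0413×23 = 6.457
R = 0.6734/6.457 = 0.1043 J/s

0.10 J/s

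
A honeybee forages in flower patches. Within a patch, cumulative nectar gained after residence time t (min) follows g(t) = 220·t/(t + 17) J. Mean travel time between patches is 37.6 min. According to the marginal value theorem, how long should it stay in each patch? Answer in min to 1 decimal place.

25.3 min

Optimal t* satisfies g'(t*) = g(t*)/(T + t*).
g'(t) = 220·17/(t + 17)². Setting 220·17/(t+17)² = 220t/[(t+17)(37.6+t)] gives 17(37.6+t) = t(t+17), so t² = 17×37.6 = 639.2.
t* = √639.2 = 25.28 min.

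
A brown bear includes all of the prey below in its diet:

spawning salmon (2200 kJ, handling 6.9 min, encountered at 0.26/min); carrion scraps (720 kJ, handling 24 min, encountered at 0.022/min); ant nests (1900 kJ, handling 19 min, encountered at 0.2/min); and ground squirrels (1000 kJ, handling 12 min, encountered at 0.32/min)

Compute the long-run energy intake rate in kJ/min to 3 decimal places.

117.482 kJ/min

R = (0.26×2200 + 0.022×720 + 0.2×1900 + 0.32×1000) / (1 + 0.26×6.9 + 0.022×24 + 0.2×19 + 0.32×12) = 1288/10.96 = 117.5 kJ/min.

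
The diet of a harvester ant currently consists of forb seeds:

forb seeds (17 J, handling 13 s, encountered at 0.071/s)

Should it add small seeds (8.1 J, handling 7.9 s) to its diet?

Current rate: (0.071×17)/(1 + 0.071×13) = 0.6277 J/s.
Profitability of small seeds: 8.1/7.9 = 1.025 J/s.
1.025 > 0.6277, so adding small seeds raises the average — include it.

Yes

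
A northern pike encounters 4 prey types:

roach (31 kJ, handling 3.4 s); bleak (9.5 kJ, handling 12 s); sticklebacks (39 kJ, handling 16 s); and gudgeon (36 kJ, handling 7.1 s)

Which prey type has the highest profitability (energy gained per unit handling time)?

Profitability E/h (kJ/s): roach = 31/3.4 = 9.12, bleak = 9.5/12 = 0.792, sticklebacks = 39/16 = 2.44, gudgeon = 36/7.1 = 5.07.
Ranked: roach > gudgeon > sticklebacks > bleak.

roach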